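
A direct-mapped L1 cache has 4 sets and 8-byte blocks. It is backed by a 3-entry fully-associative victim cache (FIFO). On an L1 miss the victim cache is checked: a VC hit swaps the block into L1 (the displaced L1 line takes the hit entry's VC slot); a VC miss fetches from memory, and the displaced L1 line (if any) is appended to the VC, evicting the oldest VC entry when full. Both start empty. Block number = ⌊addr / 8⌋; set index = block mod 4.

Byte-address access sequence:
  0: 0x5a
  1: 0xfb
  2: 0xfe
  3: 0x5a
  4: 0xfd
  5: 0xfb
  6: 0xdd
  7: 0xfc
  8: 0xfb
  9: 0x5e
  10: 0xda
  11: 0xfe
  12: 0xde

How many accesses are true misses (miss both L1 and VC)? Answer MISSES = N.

MISSES = 3

#0 0x5a→b11/s3 MISS; vc=[]
#1 0xfb→b31/s3 MISS; vc=[11]
#2 0xfe→b31/s3 L1-HIT; vc=[11]
#3 0x5a→b11/s3 VC-HIT; vc=[31]
#4 0xfd→b31/s3 VC-HIT; vc=[11]
#5 0xfb→b31/s3 L1-HIT; vc=[11]
#6 0xdd→b27/s3 MISS; vc=[11,31]
#7 0xfc→b31/s3 VC-HIT; vc=[11,27]
#8 0xfb→b31/s3 L1-HIT; vc=[11,27]
#9 0x5e→b11/s3 VC-HIT; vc=[31,27]
#10 0xda→b27/s3 VC-HIT; vc=[31,11]
#11 0xfe→b31/s3 VC-HIT; vc=[27,11]
#12 0xde→b27/s3 VC-HIT; vc=[31,11]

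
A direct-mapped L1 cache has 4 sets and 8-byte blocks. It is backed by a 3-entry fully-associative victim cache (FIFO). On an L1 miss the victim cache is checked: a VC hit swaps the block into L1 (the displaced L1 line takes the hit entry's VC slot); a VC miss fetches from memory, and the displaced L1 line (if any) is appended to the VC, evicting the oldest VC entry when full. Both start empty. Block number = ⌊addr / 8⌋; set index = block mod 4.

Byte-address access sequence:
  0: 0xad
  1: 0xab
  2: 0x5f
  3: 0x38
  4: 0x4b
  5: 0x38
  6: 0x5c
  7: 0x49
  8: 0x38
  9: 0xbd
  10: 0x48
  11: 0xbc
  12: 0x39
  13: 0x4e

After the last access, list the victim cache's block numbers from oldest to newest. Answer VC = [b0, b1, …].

VC = [11, 21, 23]

#0 0xad→b21/s1 MISS; vc=[]
#1 0xab→b21/s1 L1-HIT; vc=[]
#2 0x5f→b11/s3 MISS; vc=[]
#3 0x38→b7/s3 MISS; vc=[11]
#4 0x4b→b9/s1 MISS; vc=[11,21]
#5 0x38→b7/s3 L1-HIT; vc=[11,21]
#6 0x5c→b11/s3 VC-HIT; vc=[7,21]
#7 0x49→b9/s1 L1-HIT; vc=[7,21]
#8 0x38→b7/s3 VC-HIT; vc=[11,21]
#9 0xbd→b23/s3 MISS; vc=[11,21,7]
#10 0x48→b9/s1 L1-HIT; vc=[11,21,7]
#11 0xbc→b23/s3 L1-HIT; vc=[11,21,7]
#12 0x39→b7/s3 VC-HIT; vc=[11,21,23]
#13 0x4e→b9/s1 L1-HIT; vc=[11,21,23]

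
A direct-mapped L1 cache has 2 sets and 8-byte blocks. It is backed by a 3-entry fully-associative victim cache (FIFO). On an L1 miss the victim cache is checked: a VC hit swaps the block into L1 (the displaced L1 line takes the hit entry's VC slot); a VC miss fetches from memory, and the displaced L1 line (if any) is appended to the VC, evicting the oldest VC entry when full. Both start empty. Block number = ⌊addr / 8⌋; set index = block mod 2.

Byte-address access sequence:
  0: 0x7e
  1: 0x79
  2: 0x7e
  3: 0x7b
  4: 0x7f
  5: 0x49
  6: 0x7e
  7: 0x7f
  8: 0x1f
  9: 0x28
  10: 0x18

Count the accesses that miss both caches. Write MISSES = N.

  [0] addr=0x7e blk=15 s=1: MISS | VC []
  [1] addr=0x79 blk=15 s=1: L1-HIT | VC []
  [2] addr=0x7e blk=15 s=1: L1-HIT | VC []
  [3] addr=0x7b blk=15 s=1: L1-HIT | VC []
  [4] addr=0x7f blk=15 s=1: L1-HIT | VC []
  [5] addr=0x49 blk=9 s=1: MISS | VC [15]
  [6] addr=0x7e blk=15 s=1: VC-HIT | VC [9]
  [7] addr=0x7f blk=15 s=1: L1-HIT | VC [9]
  [8] addr=0x1f blk=3 s=1: MISS | VC [9, 15]
  [9] addr=0x28 blk=5 s=1: MISS | VC [9, 15, 3]
  [10] addr=0x18 blk=3 s=1: VC-HIT | VC [9, 15, 5]

MISSES = 4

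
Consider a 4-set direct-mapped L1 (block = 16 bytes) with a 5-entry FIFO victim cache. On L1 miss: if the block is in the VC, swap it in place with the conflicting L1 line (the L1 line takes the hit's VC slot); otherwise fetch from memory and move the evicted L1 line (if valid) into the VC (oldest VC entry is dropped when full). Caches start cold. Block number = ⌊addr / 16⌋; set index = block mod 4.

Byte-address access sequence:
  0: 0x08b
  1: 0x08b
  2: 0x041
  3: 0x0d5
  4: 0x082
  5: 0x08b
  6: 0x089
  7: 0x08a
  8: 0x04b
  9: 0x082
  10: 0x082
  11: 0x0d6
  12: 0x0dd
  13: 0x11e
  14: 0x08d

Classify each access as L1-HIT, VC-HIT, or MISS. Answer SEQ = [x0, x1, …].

SEQ = [MISS, L1-HIT, MISS, MISS, VC-HIT, L1-HIT, L1-HIT, L1-HIT, VC-HIT, VC-HIT, L1-HIT, L1-HIT, L1-HIT, MISS, L1-HIT]

  [0] addr=0x8b blk=8 s=0: MISS | VC []
  [1] addr=0x8b blk=8 s=0: L1-HIT | VC []
  [2] addr=0x41 blk=4 s=0: MISS | VC [8]
  [3] addr=0xd5 blk=13 s=1: MISS | VC [8]
  [4] addr=0x82 blk=8 s=0: VC-HIT | VC [4]
  [5] addr=0x8b blk=8 s=0: L1-HIT | VC [4]
  [6] addr=0x89 blk=8 s=0: L1-HIT | VC [4]
  [7] addr=0x8a blk=8 s=0: L1-HIT | VC [4]
  [8] addr=0x4b blk=4 s=0: VC-HIT | VC [8]
  [9] addr=0x82 blk=8 s=0: VC-HIT | VC [4]
  [10] addr=0x82 blk=8 s=0: L1-HIT | VC [4]
  [11] addr=0xd6 blk=13 s=1: L1-HIT | VC [4]
  [12] addr=0xdd blk=13 s=1: L1-HIT | VC [4]
  [13] addr=0x11e blk=17 s=1: MISS | VC [4, 13]
  [14] addr=0x8d blk=8 s=0: L1-HIT | VC [4, 13]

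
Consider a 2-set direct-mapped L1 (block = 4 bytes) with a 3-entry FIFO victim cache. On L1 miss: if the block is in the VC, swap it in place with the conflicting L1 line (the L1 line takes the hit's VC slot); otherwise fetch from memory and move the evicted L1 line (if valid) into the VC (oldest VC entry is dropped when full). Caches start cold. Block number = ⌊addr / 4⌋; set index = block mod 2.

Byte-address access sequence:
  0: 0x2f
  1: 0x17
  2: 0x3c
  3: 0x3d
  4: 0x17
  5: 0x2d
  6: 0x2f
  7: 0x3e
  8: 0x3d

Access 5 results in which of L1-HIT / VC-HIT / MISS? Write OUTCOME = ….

0: 0x2f (blk 11, set 1) → MISS  vc=[]
1: 0x17 (blk 5, set 1) → MISS  vc=[11]
2: 0x3c (blk 15, set 1) → MISS  vc=[11, 5]
3: 0x3d (blk 15, set 1) → L1-HIT  vc=[11, 5]
4: 0x17 (blk 5, set 1) → VC-HIT  vc=[11, 15]
5: 0x2d (blk 11, set 1) → VC-HIT  vc=[5, 15]
6: 0x2f (blk 11, set 1) → L1-HIT  vc=[5, 15]
7: 0x3e (blk 15, set 1) → VC-HIT  vc=[5, 11]
8: 0x3d (blk 15, set 1) → L1-HIT  vc=[5, 11]

OUTCOME = VC-HIT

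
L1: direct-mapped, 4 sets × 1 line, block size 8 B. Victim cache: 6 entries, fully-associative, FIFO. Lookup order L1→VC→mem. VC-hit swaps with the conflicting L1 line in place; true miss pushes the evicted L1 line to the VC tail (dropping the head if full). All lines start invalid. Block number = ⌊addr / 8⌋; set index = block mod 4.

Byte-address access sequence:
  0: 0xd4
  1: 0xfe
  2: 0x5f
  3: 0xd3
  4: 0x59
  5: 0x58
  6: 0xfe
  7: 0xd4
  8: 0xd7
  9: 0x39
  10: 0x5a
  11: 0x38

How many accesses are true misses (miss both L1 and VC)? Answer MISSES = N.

MISSES = 4

  [0] addr=0xd4 blk=26 s=2: MISS | VC []
  [1] addr=0xfe blk=31 s=3: MISS | VC []
  [2] addr=0x5f blk=11 s=3: MISS | VC [31]
  [3] addr=0xd3 blk=26 s=2: L1-HIT | VC [31]
  [4] addr=0x59 blk=11 s=3: L1-HIT | VC [31]
  [5] addr=0x58 blk=11 s=3: L1-HIT | VC [31]
  [6] addr=0xfe blk=31 s=3: VC-HIT | VC [11]
  [7] addr=0xd4 blk=26 s=2: L1-HIT | VC [11]
  [8] addr=0xd7 blk=26 s=2: L1-HIT | VC [11]
  [9] addr=0x39 blk=7 s=3: MISS | VC [11, 31]
  [10] addr=0x5a blk=11 s=3: VC-HIT | VC [7, 31]
  [11] addr=0x38 blk=7 s=3: VC-HIT | VC [11, 31]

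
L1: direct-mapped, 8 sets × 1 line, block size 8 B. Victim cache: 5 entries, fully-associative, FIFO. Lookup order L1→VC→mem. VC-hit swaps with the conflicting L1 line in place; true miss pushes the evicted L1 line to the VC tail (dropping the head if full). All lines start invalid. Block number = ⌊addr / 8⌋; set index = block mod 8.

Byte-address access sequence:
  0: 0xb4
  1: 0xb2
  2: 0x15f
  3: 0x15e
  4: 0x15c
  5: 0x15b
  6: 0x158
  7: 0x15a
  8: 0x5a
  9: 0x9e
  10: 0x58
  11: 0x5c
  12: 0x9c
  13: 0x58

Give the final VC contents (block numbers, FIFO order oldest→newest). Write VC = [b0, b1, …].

VC = [43, 19]

#0 0xb4→b22/s6 MISS; vc=[]
#1 0xb2→b22/s6 L1-HIT; vc=[]
#2 0x15f→b43/s3 MISS; vc=[]
#3 0x15e→b43/s3 L1-HIT; vc=[]
#4 0x15c→b43/s3 L1-HIT; vc=[]
#5 0x15b→b43/s3 L1-HIT; vc=[]
#6 0x158→b43/s3 L1-HIT; vc=[]
#7 0x15a→b43/s3 L1-HIT; vc=[]
#8 0x5a→b11/s3 MISS; vc=[43]
#9 0x9e→b19/s3 MISS; vc=[43,11]
#10 0x58→b11/s3 VC-HIT; vc=[43,19]
#11 0x5c→b11/s3 L1-HIT; vc=[43,19]
#12 0x9c→b19/s3 VC-HIT; vc=[43,11]
#13 0x58→b11/s3 VC-HIT; vc=[43,19]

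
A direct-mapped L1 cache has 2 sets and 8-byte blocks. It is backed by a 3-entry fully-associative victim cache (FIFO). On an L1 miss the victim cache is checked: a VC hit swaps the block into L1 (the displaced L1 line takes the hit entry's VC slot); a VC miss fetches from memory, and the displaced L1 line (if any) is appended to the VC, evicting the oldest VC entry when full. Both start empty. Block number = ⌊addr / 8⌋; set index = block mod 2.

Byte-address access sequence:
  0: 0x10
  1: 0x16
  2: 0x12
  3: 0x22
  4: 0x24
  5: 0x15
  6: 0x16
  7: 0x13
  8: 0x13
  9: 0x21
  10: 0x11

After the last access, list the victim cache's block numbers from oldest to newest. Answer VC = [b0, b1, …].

0: 0x10 (blk 2, set 0) → MISS  vc=[]
1: 0x16 (blk 2, set 0) → L1-HIT  vc=[]
2: 0x12 (blk 2, set 0) → L1-HIT  vc=[]
3: 0x22 (blk 4, set 0) → MISS  vc=[2]
4: 0x24 (blk 4, set 0) → L1-HIT  vc=[2]
5: 0x15 (blk 2, set 0) → VC-HIT  vc=[4]
6: 0x16 (blk 2, set 0) → L1-HIT  vc=[4]
7: 0x13 (blk 2, set 0) → L1-HIT  vc=[4]
8: 0x13 (blk 2, set 0) → L1-HIT  vc=[4]
9: 0x21 (blk 4, set 0) → VC-HIT  vc=[2]
10: 0x11 (blk 2, set 0) → VC-HIT  vc=[4]

VC = [4]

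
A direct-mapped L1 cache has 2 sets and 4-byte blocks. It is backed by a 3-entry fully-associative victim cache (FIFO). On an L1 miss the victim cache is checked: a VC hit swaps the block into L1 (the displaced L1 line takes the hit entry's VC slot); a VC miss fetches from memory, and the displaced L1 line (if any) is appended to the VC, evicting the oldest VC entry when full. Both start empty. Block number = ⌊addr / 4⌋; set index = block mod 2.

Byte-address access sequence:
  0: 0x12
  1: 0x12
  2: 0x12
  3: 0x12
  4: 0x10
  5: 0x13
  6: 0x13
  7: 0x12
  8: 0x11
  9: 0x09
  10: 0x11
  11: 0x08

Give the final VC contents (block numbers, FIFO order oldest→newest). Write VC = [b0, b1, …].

VC = [4]

0: 0x12 (blk 4, set 0) → MISS  vc=[]
1: 0x12 (blk 4, set 0) → L1-HIT  vc=[]
2: 0x12 (blk 4, set 0) → L1-HIT  vc=[]
3: 0x12 (blk 4, set 0) → L1-HIT  vc=[]
4: 0x10 (blk 4, set 0) → L1-HIT  vc=[]
5: 0x13 (blk 4, set 0) → L1-HIT  vc=[]
6: 0x13 (blk 4, set 0) → L1-HIT  vc=[]
7: 0x12 (blk 4, set 0) → L1-HIT  vc=[]
8: 0x11 (blk 4, set 0) → L1-HIT  vc=[]
9: 0x9 (blk 2, set 0) → MISS  vc=[4]
10: 0x11 (blk 4, set 0) → VC-HIT  vc=[2]
11: 0x8 (blk 2, set 0) → VC-HIT  vc=[4]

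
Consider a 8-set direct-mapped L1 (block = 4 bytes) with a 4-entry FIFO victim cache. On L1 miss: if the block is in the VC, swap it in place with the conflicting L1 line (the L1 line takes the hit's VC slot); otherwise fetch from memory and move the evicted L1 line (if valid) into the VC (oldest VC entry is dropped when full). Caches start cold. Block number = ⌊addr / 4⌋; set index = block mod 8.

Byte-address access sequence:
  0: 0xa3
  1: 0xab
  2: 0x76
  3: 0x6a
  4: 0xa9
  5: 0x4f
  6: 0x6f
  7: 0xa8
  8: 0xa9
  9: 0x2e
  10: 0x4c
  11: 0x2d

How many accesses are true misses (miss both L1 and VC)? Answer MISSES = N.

MISSES = 7

0: 0xa3 (blk 40, set 0) → MISS  vc=[]
1: 0xab (blk 42, set 2) → MISS  vc=[]
2: 0x76 (blk 29, set 5) → MISS  vc=[]
3: 0x6a (blk 26, set 2) → MISS  vc=[42]
4: 0xa9 (blk 42, set 2) → VC-HIT  vc=[26]
5: 0x4f (blk 19, set 3) → MISS  vc=[26]
6: 0x6f (blk 27, set 3) → MISS  vc=[26, 19]
7: 0xa8 (blk 42, set 2) → L1-HIT  vc=[26, 19]
8: 0xa9 (blk 42, set 2) → L1-HIT  vc=[26, 19]
9: 0x2e (blk 11, set 3) → MISS  vc=[26, 19, 27]
10: 0x4c (blk 19, set 3) → VC-HIT  vc=[26, 11, 27]
11: 0x2d (blk 11, set 3) → VC-HIT  vc=[26, 19, 27]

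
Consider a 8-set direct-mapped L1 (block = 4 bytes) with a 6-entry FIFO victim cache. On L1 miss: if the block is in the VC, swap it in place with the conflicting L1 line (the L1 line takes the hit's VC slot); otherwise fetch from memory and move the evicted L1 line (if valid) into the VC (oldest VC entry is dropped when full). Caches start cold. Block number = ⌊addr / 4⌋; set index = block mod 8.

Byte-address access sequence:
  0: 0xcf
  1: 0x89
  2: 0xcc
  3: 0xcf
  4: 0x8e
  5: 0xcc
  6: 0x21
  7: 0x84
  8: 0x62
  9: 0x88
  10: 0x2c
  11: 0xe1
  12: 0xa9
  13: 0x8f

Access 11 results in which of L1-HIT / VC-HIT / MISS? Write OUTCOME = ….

#0 0xcf→b51/s3 MISS; vc=[]
#1 0x89→b34/s2 MISS; vc=[]
#2 0xcc→b51/s3 L1-HIT; vc=[]
#3 0xcf→b51/s3 L1-HIT; vc=[]
#4 0x8e→b35/s3 MISS; vc=[51]
#5 0xcc→b51/s3 VC-HIT; vc=[35]
#6 0x21→b8/s0 MISS; vc=[35]
#7 0x84→b33/s1 MISS; vc=[35]
#8 0x62→b24/s0 MISS; vc=[35,8]
#9 0x88→b34/s2 L1-HIT; vc=[35,8]
#10 0x2c→b11/s3 MISS; vc=[35,8,51]
#11 0xe1→b56/s0 MISS; vc=[35,8,51,24]
#12 0xa9→b42/s2 MISS; vc=[35,8,51,24,34]
#13 0x8f→b35/s3 VC-HIT; vc=[11,8,51,24,34]

OUTCOME = MISS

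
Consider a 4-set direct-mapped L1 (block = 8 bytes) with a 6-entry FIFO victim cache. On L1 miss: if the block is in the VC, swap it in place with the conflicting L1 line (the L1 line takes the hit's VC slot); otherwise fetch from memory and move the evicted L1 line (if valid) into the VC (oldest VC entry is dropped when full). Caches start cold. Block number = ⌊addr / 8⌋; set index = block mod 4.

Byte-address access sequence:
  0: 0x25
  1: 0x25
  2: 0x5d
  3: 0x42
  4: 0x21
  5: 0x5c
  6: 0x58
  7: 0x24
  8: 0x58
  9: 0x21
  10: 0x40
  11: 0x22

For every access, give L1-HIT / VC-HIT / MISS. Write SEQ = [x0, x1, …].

SEQ = [MISS, L1-HIT, MISS, MISS, VC-HIT, L1-HIT, L1-HIT, L1-HIT, L1-HIT, L1-HIT, VC-HIT, VC-HIT]

0: 0x25 (blk 4, set 0) → MISS  vc=[]
1: 0x25 (blk 4, set 0) → L1-HIT  vc=[]
2: 0x5d (blk 11, set 3) → MISS  vc=[]
3: 0x42 (blk 8, set 0) → MISS  vc=[4]
4: 0x21 (blk 4, set 0) → VC-HIT  vc=[8]
5: 0x5c (blk 11, set 3) → L1-HIT  vc=[8]
6: 0x58 (blk 11, set 3) → L1-HIT  vc=[8]
7: 0x24 (blk 4, set 0) → L1-HIT  vc=[8]
8: 0x58 (blk 11, set 3) → L1-HIT  vc=[8]
9: 0x21 (blk 4, set 0) → L1-HIT  vc=[8]
10: 0x40 (blk 8, set 0) → VC-HIT  vc=[4]
11: 0x22 (blk 4, set 0) → VC-HIT  vc=[8]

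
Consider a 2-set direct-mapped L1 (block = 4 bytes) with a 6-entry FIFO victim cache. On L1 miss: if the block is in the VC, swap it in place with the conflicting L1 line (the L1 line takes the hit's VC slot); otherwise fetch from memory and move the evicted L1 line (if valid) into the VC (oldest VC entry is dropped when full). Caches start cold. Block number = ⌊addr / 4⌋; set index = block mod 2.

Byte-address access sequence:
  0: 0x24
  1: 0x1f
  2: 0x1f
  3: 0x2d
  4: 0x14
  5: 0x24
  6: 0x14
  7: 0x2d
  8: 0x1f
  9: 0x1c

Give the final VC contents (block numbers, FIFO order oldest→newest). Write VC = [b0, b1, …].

VC = [9, 11, 5]

#0 0x24→b9/s1 MISS; vc=[]
#1 0x1f→b7/s1 MISS; vc=[9]
#2 0x1f→b7/s1 L1-HIT; vc=[9]
#3 0x2d→b11/s1 MISS; vc=[9,7]
#4 0x14→b5/s1 MISS; vc=[9,7,11]
#5 0x24→b9/s1 VC-HIT; vc=[5,7,11]
#6 0x14→b5/s1 VC-HIT; vc=[9,7,11]
#7 0x2d→b11/s1 VC-HIT; vc=[9,7,5]
#8 0x1f→b7/s1 VC-HIT; vc=[9,11,5]
#9 0x1c→b7/s1 L1-HIT; vc=[9,11,5]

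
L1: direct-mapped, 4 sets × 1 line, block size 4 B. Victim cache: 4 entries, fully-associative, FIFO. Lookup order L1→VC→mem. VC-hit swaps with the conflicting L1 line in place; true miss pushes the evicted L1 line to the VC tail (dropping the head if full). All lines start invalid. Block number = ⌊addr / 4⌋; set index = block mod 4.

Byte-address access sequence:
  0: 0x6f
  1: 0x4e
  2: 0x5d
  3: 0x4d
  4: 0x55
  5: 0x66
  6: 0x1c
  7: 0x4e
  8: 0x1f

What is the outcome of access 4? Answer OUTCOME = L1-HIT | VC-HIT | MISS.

0: 0x6f (blk 27, set 3) → MISS  vc=[]
1: 0x4e (blk 19, set 3) → MISS  vc=[27]
2: 0x5d (blk 23, set 3) → MISS  vc=[27, 19]
3: 0x4d (blk 19, set 3) → VC-HIT  vc=[27, 23]
4: 0x55 (blk 21, set 1) → MISS  vc=[27, 23]
5: 0x66 (blk 25, set 1) → MISS  vc=[27, 23, 21]
6: 0x1c (blk 7, set 3) → MISS  vc=[27, 23, 21, 19]
7: 0x4e (blk 19, set 3) → VC-HIT  vc=[27, 23, 21, 7]
8: 0x1f (blk 7, set 3) → VC-HIT  vc=[27, 23, 21, 19]

OUTCOME = MISS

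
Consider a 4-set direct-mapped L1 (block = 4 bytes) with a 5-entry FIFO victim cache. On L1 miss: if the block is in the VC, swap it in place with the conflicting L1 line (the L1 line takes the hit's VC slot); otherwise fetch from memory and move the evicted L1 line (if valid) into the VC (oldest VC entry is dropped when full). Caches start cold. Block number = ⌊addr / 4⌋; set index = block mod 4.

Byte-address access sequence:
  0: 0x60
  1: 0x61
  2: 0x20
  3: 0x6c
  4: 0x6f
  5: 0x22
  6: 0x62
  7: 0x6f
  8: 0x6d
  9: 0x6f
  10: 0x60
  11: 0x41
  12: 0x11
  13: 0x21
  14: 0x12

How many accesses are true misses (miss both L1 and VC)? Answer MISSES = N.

  [0] addr=0x60 blk=24 s=0: MISS | VC []
  [1] addr=0x61 blk=24 s=0: L1-HIT | VC []
  [2] addr=0x20 blk=8 s=0: MISS | VC [24]
  [3] addr=0x6c blk=27 s=3: MISS | VC [24]
  [4] addr=0x6f blk=27 s=3: L1-HIT | VC [24]
  [5] addr=0x22 blk=8 s=0: L1-HIT | VC [24]
  [6] addr=0x62 blk=24 s=0: VC-HIT | VC [8]
  [7] addr=0x6f blk=27 s=3: L1-HIT | VC [8]
  [8] addr=0x6d blk=27 s=3: L1-HIT | VC [8]
  [9] addr=0x6f blk=27 s=3: L1-HIT | VC [8]
  [10] addr=0x60 blk=24 s=0: L1-HIT | VC [8]
  [11] addr=0x41 blk=16 s=0: MISS | VC [8, 24]
  [12] addr=0x11 blk=4 s=0: MISS | VC [8, 24, 16]
  [13] addr=0x21 blk=8 s=0: VC-HIT | VC [4, 24, 16]
  [14] addr=0x12 blk=4 s=0: VC-HIT | VC [8, 24, 16]

MISSES = 5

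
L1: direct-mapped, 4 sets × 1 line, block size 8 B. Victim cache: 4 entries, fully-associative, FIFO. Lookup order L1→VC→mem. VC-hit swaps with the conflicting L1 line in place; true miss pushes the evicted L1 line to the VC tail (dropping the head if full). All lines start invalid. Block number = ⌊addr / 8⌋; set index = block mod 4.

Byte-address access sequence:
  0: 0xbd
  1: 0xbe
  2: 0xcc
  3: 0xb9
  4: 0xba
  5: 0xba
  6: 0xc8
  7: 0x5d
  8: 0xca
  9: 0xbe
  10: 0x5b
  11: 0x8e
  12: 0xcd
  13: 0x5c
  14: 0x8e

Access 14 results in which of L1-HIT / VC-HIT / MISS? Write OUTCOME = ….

0: 0xbd (blk 23, set 3) → MISS  vc=[]
1: 0xbe (blk 23, set 3) → L1-HIT  vc=[]
2: 0xcc (blk 25, set 1) → MISS  vc=[]
3: 0xb9 (blk 23, set 3) → L1-HIT  vc=[]
4: 0xba (blk 23, set 3) → L1-HIT  vc=[]
5: 0xba (blk 23, set 3) → L1-HIT  vc=[]
6: 0xc8 (blk 25, set 1) → L1-HIT  vc=[]
7: 0x5d (blk 11, set 3) → MISS  vc=[23]
8: 0xca (blk 25, set 1) → L1-HIT  vc=[23]
9: 0xbe (blk 23, set 3) → VC-HIT  vc=[11]
10: 0x5b (blk 11, set 3) → VC-HIT  vc=[23]
11: 0x8e (blk 17, set 1) → MISS  vc=[23, 25]
12: 0xcd (blk 25, set 1) → VC-HIT  vc=[23, 17]
13: 0x5c (blk 11, set 3) → L1-HIT  vc=[23, 17]
14: 0x8e (blk 17, set 1) → VC-HIT  vc=[23, 25]

OUTCOME = VC-HIT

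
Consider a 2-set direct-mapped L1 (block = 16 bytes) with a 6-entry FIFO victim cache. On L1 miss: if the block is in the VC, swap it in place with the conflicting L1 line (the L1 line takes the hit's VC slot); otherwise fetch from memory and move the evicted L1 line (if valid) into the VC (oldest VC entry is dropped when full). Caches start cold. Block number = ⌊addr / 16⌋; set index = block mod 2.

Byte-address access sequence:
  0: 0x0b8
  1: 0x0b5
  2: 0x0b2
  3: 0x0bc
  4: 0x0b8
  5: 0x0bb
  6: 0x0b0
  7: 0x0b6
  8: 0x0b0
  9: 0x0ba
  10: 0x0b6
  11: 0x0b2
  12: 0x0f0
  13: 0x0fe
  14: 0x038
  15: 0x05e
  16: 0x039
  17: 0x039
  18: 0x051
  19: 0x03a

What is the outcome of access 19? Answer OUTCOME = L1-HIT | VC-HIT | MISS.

OUTCOME = VC-HIT

#0 0xb8→b11/s1 MISS; vc=[]
#1 0xb5→b11/s1 L1-HIT; vc=[]
#2 0xb2→b11/s1 L1-HIT; vc=[]
#3 0xbc→b11/s1 L1-HIT; vc=[]
#4 0xb8→b11/s1 L1-HIT; vc=[]
#5 0xbb→b11/s1 L1-HIT; vc=[]
#6 0xb0→b11/s1 L1-HIT; vc=[]
#7 0xb6→b11/s1 L1-HIT; vc=[]
#8 0xb0→b11/s1 L1-HIT; vc=[]
#9 0xba→b11/s1 L1-HIT; vc=[]
#10 0xb6→b11/s1 L1-HIT; vc=[]
#11 0xb2→b11/s1 L1-HIT; vc=[]
#12 0xf0→b15/s1 MISS; vc=[11]
#13 0xfe→b15/s1 L1-HIT; vc=[11]
#14 0x38→b3/s1 MISS; vc=[11,15]
#15 0x5e→b5/s1 MISS; vc=[11,15,3]
#16 0x39→b3/s1 VC-HIT; vc=[11,15,5]
#17 0x39→b3/s1 L1-HIT; vc=[11,15,5]
#18 0x51→b5/s1 VC-HIT; vc=[11,15,3]
#19 0x3a→b3/s1 VC-HIT; vc=[11,15,5]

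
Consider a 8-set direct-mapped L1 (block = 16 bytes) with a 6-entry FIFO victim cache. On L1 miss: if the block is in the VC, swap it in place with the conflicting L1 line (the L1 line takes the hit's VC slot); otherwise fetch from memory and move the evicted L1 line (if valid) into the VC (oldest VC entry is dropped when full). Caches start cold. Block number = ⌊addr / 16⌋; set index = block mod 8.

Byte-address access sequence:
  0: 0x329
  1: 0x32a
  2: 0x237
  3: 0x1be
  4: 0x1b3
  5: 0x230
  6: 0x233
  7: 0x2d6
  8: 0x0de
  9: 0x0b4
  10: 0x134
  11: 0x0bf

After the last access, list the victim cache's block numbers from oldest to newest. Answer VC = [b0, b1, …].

VC = [27, 45, 35, 19]

  [0] addr=0x329 blk=50 s=2: MISS | VC []
  [1] addr=0x32a blk=50 s=2: L1-HIT | VC []
  [2] addr=0x237 blk=35 s=3: MISS | VC []
  [3] addr=0x1be blk=27 s=3: MISS | VC [35]
  [4] addr=0x1b3 blk=27 s=3: L1-HIT | VC [35]
  [5] addr=0x230 blk=35 s=3: VC-HIT | VC [27]
  [6] addr=0x233 blk=35 s=3: L1-HIT | VC [27]
  [7] addr=0x2d6 blk=45 s=5: MISS | VC [27]
  [8] addr=0xde blk=13 s=5: MISS | VC [27, 45]
  [9] addr=0xb4 blk=11 s=3: MISS | VC [27, 45, 35]
  [10] addr=0x134 blk=19 s=3: MISS | VC [27, 45, 35, 11]
  [11] addr=0xbf blk=11 s=3: VC-HIT | VC [27, 45, 35, 19]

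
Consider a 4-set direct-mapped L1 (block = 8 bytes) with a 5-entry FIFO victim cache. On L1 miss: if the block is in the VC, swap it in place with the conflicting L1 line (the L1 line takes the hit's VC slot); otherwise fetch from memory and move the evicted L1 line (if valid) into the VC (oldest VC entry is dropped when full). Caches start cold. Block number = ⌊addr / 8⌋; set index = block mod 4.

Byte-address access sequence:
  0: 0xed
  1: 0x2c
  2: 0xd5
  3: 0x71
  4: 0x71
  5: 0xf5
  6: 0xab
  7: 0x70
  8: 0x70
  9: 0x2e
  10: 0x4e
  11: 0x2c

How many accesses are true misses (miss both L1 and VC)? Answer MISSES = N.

MISSES = 7

#0 0xed→b29/s1 MISS; vc=[]
#1 0x2c→b5/s1 MISS; vc=[29]
#2 0xd5→b26/s2 MISS; vc=[29]
#3 0x71→b14/s2 MISS; vc=[29,26]
#4 0x71→b14/s2 L1-HIT; vc=[29,26]
#5 0xf5→b30/s2 MISS; vc=[29,26,14]
#6 0xab→b21/s1 MISS; vc=[29,26,14,5]
#7 0x70→b14/s2 VC-HIT; vc=[29,26,30,5]
#8 0x70→b14/s2 L1-HIT; vc=[29,26,30,5]
#9 0x2e→b5/s1 VC-HIT; vc=[29,26,30,21]
#10 0x4e→b9/s1 MISS; vc=[29,26,30,21,5]
#11 0x2c→b5/s1 VC-HIT; vc=[29,26,30,21,9]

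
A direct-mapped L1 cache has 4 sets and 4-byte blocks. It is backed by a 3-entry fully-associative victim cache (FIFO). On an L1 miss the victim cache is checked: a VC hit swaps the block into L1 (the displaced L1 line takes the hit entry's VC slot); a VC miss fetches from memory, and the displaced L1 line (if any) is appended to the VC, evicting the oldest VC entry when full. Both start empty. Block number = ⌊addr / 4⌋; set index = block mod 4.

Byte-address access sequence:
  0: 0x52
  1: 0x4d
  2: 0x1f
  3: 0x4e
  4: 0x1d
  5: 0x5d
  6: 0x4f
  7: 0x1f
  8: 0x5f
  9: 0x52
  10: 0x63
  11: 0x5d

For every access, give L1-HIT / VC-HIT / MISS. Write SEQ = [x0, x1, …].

SEQ = [MISS, MISS, MISS, VC-HIT, VC-HIT, MISS, VC-HIT, VC-HIT, VC-HIT, L1-HIT, MISS, L1-HIT]

#0 0x52→b20/s0 MISS; vc=[]
#1 0x4d→b19/s3 MISS; vc=[]
#2 0x1f→b7/s3 MISS; vc=[19]
#3 0x4e→b19/s3 VC-HIT; vc=[7]
#4 0x1d→b7/s3 VC-HIT; vc=[19]
#5 0x5d→b23/s3 MISS; vc=[19,7]
#6 0x4f→b19/s3 VC-HIT; vc=[23,7]
#7 0x1f→b7/s3 VC-HIT; vc=[23,19]
#8 0x5f→b23/s3 VC-HIT; vc=[7,19]
#9 0x52→b20/s0 L1-HIT; vc=[7,19]
#10 0x63→b24/s0 MISS; vc=[7,19,20]
#11 0x5d→b23/s3 L1-HIT; vc=[7,19,20]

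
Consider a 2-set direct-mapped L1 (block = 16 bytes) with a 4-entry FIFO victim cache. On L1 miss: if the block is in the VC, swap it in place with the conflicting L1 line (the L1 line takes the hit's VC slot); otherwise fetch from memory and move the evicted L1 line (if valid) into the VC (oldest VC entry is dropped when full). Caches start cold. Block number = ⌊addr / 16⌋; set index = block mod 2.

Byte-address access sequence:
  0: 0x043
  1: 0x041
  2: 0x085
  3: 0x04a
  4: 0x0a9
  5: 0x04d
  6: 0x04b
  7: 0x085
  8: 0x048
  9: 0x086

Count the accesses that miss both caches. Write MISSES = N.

#0 0x43→b4/s0 MISS; vc=[]
#1 0x41→b4/s0 L1-HIT; vc=[]
#2 0x85→b8/s0 MISS; vc=[4]
#3 0x4a→b4/s0 VC-HIT; vc=[8]
#4 0xa9→b10/s0 MISS; vc=[8,4]
#5 0x4d→b4/s0 VC-HIT; vc=[8,10]
#6 0x4b→b4/s0 L1-HIT; vc=[8,10]
#7 0x85→b8/s0 VC-HIT; vc=[4,10]
#8 0x48→b4/s0 VC-HIT; vc=[8,10]
#9 0x86→b8/s0 VC-HIT; vc=[4,10]

MISSES = 3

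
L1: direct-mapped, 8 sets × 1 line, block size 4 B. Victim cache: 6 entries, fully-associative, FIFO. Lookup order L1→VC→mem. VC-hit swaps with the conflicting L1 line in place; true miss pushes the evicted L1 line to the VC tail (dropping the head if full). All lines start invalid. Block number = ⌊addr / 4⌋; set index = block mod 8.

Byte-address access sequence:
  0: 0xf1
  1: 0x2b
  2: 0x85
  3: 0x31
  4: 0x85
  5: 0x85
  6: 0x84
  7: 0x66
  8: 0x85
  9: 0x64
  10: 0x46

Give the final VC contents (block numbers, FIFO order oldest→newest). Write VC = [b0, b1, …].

#0 0xf1→b60/s4 MISS; vc=[]
#1 0x2b→b10/s2 MISS; vc=[]
#2 0x85→b33/s1 MISS; vc=[]
#3 0x31→b12/s4 MISS; vc=[60]
#4 0x85→b33/s1 L1-HIT; vc=[60]
#5 0x85→b33/s1 L1-HIT; vc=[60]
#6 0x84→b33/s1 L1-HIT; vc=[60]
#7 0x66→b25/s1 MISS; vc=[60,33]
#8 0x85→b33/s1 VC-HIT; vc=[60,25]
#9 0x64→b25/s1 VC-HIT; vc=[60,33]
#10 0x46→b17/s1 MISS; vc=[60,33,25]

VC = [60, 33, 25]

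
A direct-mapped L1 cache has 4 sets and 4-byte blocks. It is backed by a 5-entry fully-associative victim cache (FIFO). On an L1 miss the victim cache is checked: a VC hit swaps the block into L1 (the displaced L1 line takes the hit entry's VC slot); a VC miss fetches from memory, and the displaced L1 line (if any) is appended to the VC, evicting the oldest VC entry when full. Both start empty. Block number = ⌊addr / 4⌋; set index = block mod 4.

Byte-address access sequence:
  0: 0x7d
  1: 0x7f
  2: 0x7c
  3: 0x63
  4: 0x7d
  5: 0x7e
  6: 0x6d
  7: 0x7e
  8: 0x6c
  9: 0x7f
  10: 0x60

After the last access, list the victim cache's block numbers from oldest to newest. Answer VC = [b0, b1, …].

VC = [27]

#0 0x7d→b31/s3 MISS; vc=[]
#1 0x7f→b31/s3 L1-HIT; vc=[]
#2 0x7c→b31/s3 L1-HIT; vc=[]
#3 0x63→b24/s0 MISS; vc=[]
#4 0x7d→b31/s3 L1-HIT; vc=[]
#5 0x7e→b31/s3 L1-HIT; vc=[]
#6 0x6d→b27/s3 MISS; vc=[31]
#7 0x7e→b31/s3 VC-HIT; vc=[27]
#8 0x6c→b27/s3 VC-HIT; vc=[31]
#9 0x7f→b31/s3 VC-HIT; vc=[27]
#10 0x60→b24/s0 L1-HIT; vc=[27]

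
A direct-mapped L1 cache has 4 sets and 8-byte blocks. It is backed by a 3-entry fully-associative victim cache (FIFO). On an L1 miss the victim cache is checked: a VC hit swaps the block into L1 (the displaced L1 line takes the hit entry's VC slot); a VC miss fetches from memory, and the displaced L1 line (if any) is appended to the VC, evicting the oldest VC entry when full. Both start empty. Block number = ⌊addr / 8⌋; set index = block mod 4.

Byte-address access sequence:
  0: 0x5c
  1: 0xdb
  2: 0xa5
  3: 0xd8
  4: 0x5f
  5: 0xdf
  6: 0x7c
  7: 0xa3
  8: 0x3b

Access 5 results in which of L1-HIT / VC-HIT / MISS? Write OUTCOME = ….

  [0] addr=0x5c blk=11 s=3: MISS | VC []
  [1] addr=0xdb blk=27 s=3: MISS | VC [11]
  [2] addr=0xa5 blk=20 s=0: MISS | VC [11]
  [3] addr=0xd8 blk=27 s=3: L1-HIT | VC [11]
  [4] addr=0x5f blk=11 s=3: VC-HIT | VC [27]
  [5] addr=0xdf blk=27 s=3: VC-HIT | VC [11]
  [6] addr=0x7c blk=15 s=3: MISS | VC [11, 27]
  [7] addr=0xa3 blk=20 s=0: L1-HIT | VC [11, 27]
  [8] addr=0x3b blk=7 s=3: MISS | VC [11, 27, 15]

OUTCOME = VC-HIT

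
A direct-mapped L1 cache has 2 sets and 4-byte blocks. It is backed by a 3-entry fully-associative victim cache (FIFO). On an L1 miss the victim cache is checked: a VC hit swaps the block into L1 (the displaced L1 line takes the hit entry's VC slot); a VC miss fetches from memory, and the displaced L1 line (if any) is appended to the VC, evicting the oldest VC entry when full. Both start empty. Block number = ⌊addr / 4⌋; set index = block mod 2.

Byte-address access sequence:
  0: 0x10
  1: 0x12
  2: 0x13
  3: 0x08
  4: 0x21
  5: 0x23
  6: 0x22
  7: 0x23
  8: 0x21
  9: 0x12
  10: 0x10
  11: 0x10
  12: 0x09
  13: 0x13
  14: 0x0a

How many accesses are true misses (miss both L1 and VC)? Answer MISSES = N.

0: 0x10 (blk 4, set 0) → MISS  vc=[]
1: 0x12 (blk 4, set 0) → L1-HIT  vc=[]
2: 0x13 (blk 4, set 0) → L1-HIT  vc=[]
3: 0x8 (blk 2, set 0) → MISS  vc=[4]
4: 0x21 (blk 8, set 0) → MISS  vc=[4, 2]
5: 0x23 (blk 8, set 0) → L1-HIT  vc=[4, 2]
6: 0x22 (blk 8, set 0) → L1-HIT  vc=[4, 2]
7: 0x23 (blk 8, set 0) → L1-HIT  vc=[4, 2]
8: 0x21 (blk 8, set 0) → L1-HIT  vc=[4, 2]
9: 0x12 (blk 4, set 0) → VC-HIT  vc=[8, 2]
10: 0x10 (blk 4, set 0) → L1-HIT  vc=[8, 2]
11: 0x10 (blk 4, set 0) → L1-HIT  vc=[8, 2]
12: 0x9 (blk 2, set 0) → VC-HIT  vc=[8, 4]
13: 0x13 (blk 4, set 0) → VC-HIT  vc=[8, 2]
14: 0xa (blk 2, set 0) → VC-HIT  vc=[8, 4]

MISSES = 3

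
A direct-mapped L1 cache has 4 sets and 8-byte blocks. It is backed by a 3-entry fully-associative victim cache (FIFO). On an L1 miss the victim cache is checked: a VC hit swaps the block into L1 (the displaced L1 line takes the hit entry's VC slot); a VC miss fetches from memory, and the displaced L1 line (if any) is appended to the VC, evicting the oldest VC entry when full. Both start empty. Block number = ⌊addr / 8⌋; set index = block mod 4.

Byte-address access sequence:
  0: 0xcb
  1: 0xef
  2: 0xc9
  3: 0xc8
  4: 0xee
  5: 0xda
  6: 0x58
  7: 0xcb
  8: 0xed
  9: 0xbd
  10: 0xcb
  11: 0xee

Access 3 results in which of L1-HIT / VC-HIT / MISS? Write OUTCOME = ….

#0 0xcb→b25/s1 MISS; vc=[]
#1 0xef→b29/s1 MISS; vc=[25]
#2 0xc9→b25/s1 VC-HIT; vc=[29]
#3 0xc8→b25/s1 L1-HIT; vc=[29]
#4 0xee→b29/s1 VC-HIT; vc=[25]
#5 0xda→b27/s3 MISS; vc=[25]
#6 0x58→b11/s3 MISS; vc=[25,27]
#7 0xcb→b25/s1 VC-HIT; vc=[29,27]
#8 0xed→b29/s1 VC-HIT; vc=[25,27]
#9 0xbd→b23/s3 MISS; vc=[25,27,11]
#10 0xcb→b25/s1 VC-HIT; vc=[29,27,11]
#11 0xee→b29/s1 VC-HIT; vc=[25,27,11]

OUTCOME = L1-HIT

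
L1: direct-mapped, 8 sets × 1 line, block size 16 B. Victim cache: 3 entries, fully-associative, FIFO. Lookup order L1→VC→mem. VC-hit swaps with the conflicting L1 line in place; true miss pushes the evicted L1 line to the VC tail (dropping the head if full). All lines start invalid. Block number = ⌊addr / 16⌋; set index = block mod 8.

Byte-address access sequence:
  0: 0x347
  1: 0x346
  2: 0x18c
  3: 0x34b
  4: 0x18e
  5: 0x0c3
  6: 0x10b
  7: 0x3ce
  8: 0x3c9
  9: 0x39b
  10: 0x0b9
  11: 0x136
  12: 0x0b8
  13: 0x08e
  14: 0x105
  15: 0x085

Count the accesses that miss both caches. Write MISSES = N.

  [0] addr=0x347 blk=52 s=4: MISS | VC []
  [1] addr=0x346 blk=52 s=4: L1-HIT | VC []
  [2] addr=0x18c blk=24 s=0: MISS | VC []
  [3] addr=0x34b blk=52 s=4: L1-HIT | VC []
  [4] addr=0x18e blk=24 s=0: L1-HIT | VC []
  [5] addr=0xc3 blk=12 s=4: MISS | VC [52]
  [6] addr=0x10b blk=16 s=0: MISS | VC [52, 24]
  [7] addr=0x3ce blk=60 s=4: MISS | VC [52, 24, 12]
  [8] addr=0x3c9 blk=60 s=4: L1-HIT | VC [52, 24, 12]
  [9] addr=0x39b blk=57 s=1: MISS | VC [52, 24, 12]
  [10] addr=0xb9 blk=11 s=3: MISS | VC [52, 24, 12]
  [11] addr=0x136 blk=19 s=3: MISS | VC [24, 12, 11]
  [12] addr=0xb8 blk=11 s=3: VC-HIT | VC [24, 12, 19]
  [13] addr=0x8e blk=8 s=0: MISS | VC [12, 19, 16]
  [14] addr=0x105 blk=16 s=0: VC-HIT | VC [12, 19, 8]
  [15] addr=0x85 blk=8 s=0: VC-HIT | VC [12, 19, 16]

MISSES = 9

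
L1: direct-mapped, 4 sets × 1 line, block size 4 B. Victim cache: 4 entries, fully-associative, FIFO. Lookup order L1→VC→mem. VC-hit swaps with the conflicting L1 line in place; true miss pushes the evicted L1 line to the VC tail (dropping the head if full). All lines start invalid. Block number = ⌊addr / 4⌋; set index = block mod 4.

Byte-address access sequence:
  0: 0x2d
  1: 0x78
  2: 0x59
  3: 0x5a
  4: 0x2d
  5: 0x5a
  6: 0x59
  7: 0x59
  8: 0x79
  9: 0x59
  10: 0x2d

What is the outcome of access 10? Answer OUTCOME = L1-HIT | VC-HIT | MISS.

OUTCOME = L1-HIT

  [0] addr=0x2d blk=11 s=3: MISS | VC []
  [1] addr=0x78 blk=30 s=2: MISS | VC []
  [2] addr=0x59 blk=22 s=2: MISS | VC [30]
  [3] addr=0x5a blk=22 s=2: L1-HIT | VC [30]
  [4] addr=0x2d blk=11 s=3: L1-HIT | VC [30]
  [5] addr=0x5a blk=22 s=2: L1-HIT | VC [30]
  [6] addr=0x59 blk=22 s=2: L1-HIT | VC [30]
  [7] addr=0x59 blk=22 s=2: L1-HIT | VC [30]
  [8] addr=0x79 blk=30 s=2: VC-HIT | VC [22]
  [9] addr=0x59 blk=22 s=2: VC-HIT | VC [30]
  [10] addr=0x2d blk=11 s=3: L1-HIT | VC [30]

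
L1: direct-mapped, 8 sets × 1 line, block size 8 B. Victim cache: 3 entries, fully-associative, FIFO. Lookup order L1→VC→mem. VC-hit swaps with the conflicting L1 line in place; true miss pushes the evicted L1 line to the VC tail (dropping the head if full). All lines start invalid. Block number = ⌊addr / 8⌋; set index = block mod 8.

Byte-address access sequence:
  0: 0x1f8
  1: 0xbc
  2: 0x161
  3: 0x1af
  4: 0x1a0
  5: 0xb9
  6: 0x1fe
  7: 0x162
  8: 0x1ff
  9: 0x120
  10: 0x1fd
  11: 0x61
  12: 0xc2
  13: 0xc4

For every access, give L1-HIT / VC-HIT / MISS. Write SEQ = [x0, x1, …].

#0 0x1f8→b63/s7 MISS; vc=[]
#1 0xbc→b23/s7 MISS; vc=[63]
#2 0x161→b44/s4 MISS; vc=[63]
#3 0x1af→b53/s5 MISS; vc=[63]
#4 0x1a0→b52/s4 MISS; vc=[63,44]
#5 0xb9→b23/s7 L1-HIT; vc=[63,44]
#6 0x1fe→b63/s7 VC-HIT; vc=[23,44]
#7 0x162→b44/s4 VC-HIT; vc=[23,52]
#8 0x1ff→b63/s7 L1-HIT; vc=[23,52]
#9 0x120→b36/s4 MISS; vc=[23,52,44]
#10 0x1fd→b63/s7 L1-HIT; vc=[23,52,44]
#11 0x61→b12/s4 MISS; vc=[52,44,36]
#12 0xc2→b24/s0 MISS; vc=[52,44,36]
#13 0xc4→b24/s0 L1-HIT; vc=[52,44,36]

SEQ = [MISS, MISS, MISS, MISS, MISS, L1-HIT, VC-HIT, VC-HIT, L1-HIT, MISS, L1-HIT, MISS, MISS, L1-HIT]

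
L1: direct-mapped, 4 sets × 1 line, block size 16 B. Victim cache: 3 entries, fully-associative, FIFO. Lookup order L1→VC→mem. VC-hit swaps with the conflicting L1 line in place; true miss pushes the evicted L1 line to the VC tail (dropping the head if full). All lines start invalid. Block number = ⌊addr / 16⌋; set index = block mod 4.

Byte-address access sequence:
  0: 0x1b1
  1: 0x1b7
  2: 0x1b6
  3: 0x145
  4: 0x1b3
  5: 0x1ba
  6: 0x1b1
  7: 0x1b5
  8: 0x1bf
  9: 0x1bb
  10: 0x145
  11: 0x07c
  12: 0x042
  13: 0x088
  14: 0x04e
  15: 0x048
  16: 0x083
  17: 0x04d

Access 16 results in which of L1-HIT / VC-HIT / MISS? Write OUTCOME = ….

  [0] addr=0x1b1 blk=27 s=3: MISS | VC []
  [1] addr=0x1b7 blk=27 s=3: L1-HIT | VC []
  [2] addr=0x1b6 blk=27 s=3: L1-HIT | VC []
  [3] addr=0x145 blk=20 s=0: MISS | VC []
  [4] addr=0x1b3 blk=27 s=3: L1-HIT | VC []
  [5] addr=0x1ba blk=27 s=3: L1-HIT | VC []
  [6] addr=0x1b1 blk=27 s=3: L1-HIT | VC []
  [7] addr=0x1b5 blk=27 s=3: L1-HIT | VC []
  [8] addr=0x1bf blk=27 s=3: L1-HIT | VC []
  [9] addr=0x1bb blk=27 s=3: L1-HIT | VC []
  [10] addr=0x145 blk=20 s=0: L1-HIT | VC []
  [11] addr=0x7c blk=7 s=3: MISS | VC [27]
  [12] addr=0x42 blk=4 s=0: MISS | VC [27, 20]
  [13] addr=0x88 blk=8 s=0: MISS | VC [27, 20, 4]
  [14] addr=0x4e blk=4 s=0: VC-HIT | VC [27, 20, 8]
  [15] addr=0x48 blk=4 s=0: L1-HIT | VC [27, 20, 8]
  [16] addr=0x83 blk=8 s=0: VC-HIT | VC [27, 20, 4]
  [17] addr=0x4d blk=4 s=0: VC-HIT | VC [27, 20, 8]

OUTCOME = VC-HIT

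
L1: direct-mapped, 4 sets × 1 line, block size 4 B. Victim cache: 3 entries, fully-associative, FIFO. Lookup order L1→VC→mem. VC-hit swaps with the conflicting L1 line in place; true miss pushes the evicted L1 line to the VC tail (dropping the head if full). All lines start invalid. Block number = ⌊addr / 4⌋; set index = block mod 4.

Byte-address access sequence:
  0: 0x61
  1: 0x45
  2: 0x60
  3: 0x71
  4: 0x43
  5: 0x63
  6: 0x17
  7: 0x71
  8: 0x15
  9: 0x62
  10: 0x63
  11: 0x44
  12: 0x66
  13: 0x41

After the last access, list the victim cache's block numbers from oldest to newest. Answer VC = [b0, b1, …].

0: 0x61 (blk 24, set 0) → MISS  vc=[]
1: 0x45 (blk 17, set 1) → MISS  vc=[]
2: 0x60 (blk 24, set 0) → L1-HIT  vc=[]
3: 0x71 (blk 28, set 0) → MISS  vc=[24]
4: 0x43 (blk 16, set 0) → MISS  vc=[24, 28]
5: 0x63 (blk 24, set 0) → VC-HIT  vc=[16, 28]
6: 0x17 (blk 5, set 1) → MISS  vc=[16, 28, 17]
7: 0x71 (blk 28, set 0) → VC-HIT  vc=[16, 24, 17]
8: 0x15 (blk 5, set 1) → L1-HIT  vc=[16, 24, 17]
9: 0x62 (blk 24, set 0) → VC-HIT  vc=[16, 28, 17]
10: 0x63 (blk 24, set 0) → L1-HIT  vc=[16, 28, 17]
11: 0x44 (blk 17, set 1) → VC-HIT  vc=[16, 28, 5]
12: 0x66 (blk 25, set 1) → MISS  vc=[28, 5, 17]
13: 0x41 (blk 16, set 0) → MISS  vc=[5, 17, 24]

VC = [5, 17, 24]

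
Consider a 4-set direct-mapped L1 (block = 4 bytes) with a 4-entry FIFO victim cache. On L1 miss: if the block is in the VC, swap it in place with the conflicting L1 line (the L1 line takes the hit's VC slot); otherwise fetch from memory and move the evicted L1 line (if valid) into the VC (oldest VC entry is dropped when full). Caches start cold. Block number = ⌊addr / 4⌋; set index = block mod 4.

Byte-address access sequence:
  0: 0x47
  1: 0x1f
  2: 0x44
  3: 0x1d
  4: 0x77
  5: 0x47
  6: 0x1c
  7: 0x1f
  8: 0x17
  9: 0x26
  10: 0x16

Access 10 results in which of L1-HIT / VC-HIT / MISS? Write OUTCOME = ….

OUTCOME = VC-HIT

#0 0x47→b17/s1 MISS; vc=[]
#1 0x1f→b7/s3 MISS; vc=[]
#2 0x44→b17/s1 L1-HIT; vc=[]
#3 0x1d→b7/s3 L1-HIT; vc=[]
#4 0x77→b29/s1 MISS; vc=[17]
#5 0x47→b17/s1 VC-HIT; vc=[29]
#6 0x1c→b7/s3 L1-HIT; vc=[29]
#7 0x1f→b7/s3 L1-HIT; vc=[29]
#8 0x17→b5/s1 MISS; vc=[29,17]
#9 0x26→b9/s1 MISS; vc=[29,17,5]
#10 0x16→b5/s1 VC-HIT; vc=[29,17,9]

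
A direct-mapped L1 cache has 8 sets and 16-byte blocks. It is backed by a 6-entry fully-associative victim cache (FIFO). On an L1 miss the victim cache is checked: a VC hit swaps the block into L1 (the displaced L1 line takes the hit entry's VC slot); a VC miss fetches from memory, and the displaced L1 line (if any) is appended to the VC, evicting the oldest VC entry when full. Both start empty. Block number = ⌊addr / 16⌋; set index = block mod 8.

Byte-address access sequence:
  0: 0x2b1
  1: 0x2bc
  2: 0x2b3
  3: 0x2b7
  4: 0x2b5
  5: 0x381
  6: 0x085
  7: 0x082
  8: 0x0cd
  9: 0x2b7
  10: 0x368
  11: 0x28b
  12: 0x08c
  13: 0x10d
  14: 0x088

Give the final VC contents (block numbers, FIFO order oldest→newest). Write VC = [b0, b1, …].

VC = [56, 40, 16]

  [0] addr=0x2b1 blk=43 s=3: MISS | VC []
  [1] addr=0x2bc blk=43 s=3: L1-HIT | VC []
  [2] addr=0x2b3 blk=43 s=3: L1-HIT | VC []
  [3] addr=0x2b7 blk=43 s=3: L1-HIT | VC []
  [4] addr=0x2b5 blk=43 s=3: L1-HIT | VC []
  [5] addr=0x381 blk=56 s=0: MISS | VC []
  [6] addr=0x85 blk=8 s=0: MISS | VC [56]
  [7] addr=0x82 blk=8 s=0: L1-HIT | VC [56]
  [8] addr=0xcd blk=12 s=4: MISS | VC [56]
  [9] addr=0x2b7 blk=43 s=3: L1-HIT | VC [56]
  [10] addr=0x368 blk=54 s=6: MISS | VC [56]
  [11] addr=0x28b blk=40 s=0: MISS | VC [56, 8]
  [12] addr=0x8c blk=8 s=0: VC-HIT | VC [56, 40]
  [13] addr=0x10d blk=16 s=0: MISS | VC [56, 40, 8]
  [14] addr=0x88 blk=8 s=0: VC-HIT | VC [56, 40, 16]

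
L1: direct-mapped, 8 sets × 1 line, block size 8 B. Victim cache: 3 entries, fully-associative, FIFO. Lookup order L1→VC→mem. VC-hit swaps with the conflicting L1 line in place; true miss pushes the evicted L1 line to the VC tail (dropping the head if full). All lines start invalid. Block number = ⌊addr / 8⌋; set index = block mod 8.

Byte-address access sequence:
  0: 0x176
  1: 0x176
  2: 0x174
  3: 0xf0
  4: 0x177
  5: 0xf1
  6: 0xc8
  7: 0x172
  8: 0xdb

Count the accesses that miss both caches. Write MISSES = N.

MISSES = 4

0: 0x176 (blk 46, set 6) → MISS  vc=[]
1: 0x176 (blk 46, set 6) → L1-HIT  vc=[]
2: 0x174 (blk 46, set 6) → L1-HIT  vc=[]
3: 0xf0 (blk 30, set 6) → MISS  vc=[46]
4: 0x177 (blk 46, set 6) → VC-HIT  vc=[30]
5: 0xf1 (blk 30, set 6) → VC-HIT  vc=[46]
6: 0xc8 (blk 25, set 1) → MISS  vc=[46]
7: 0x172 (blk 46, set 6) → VC-HIT  vc=[30]
8: 0xdb (blk 27, set 3) → MISS  vc=[30]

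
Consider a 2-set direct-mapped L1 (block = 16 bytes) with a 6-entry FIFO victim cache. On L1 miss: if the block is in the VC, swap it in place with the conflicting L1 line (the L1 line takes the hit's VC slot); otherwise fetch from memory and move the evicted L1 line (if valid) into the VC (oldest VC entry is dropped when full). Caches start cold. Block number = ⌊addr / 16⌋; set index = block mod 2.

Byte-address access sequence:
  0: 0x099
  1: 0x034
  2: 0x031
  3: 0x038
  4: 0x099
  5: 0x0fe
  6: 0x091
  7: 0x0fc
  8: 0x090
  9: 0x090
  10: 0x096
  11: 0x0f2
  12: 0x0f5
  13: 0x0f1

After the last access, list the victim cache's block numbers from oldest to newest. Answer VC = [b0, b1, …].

#0 0x99→b9/s1 MISS; vc=[]
#1 0x34→b3/s1 MISS; vc=[9]
#2 0x31→b3/s1 L1-HIT; vc=[9]
#3 0x38→b3/s1 L1-HIT; vc=[9]
#4 0x99→b9/s1 VC-HIT; vc=[3]
#5 0xfe→b15/s1 MISS; vc=[3,9]
#6 0x91→b9/s1 VC-HIT; vc=[3,15]
#7 0xfc→b15/s1 VC-HIT; vc=[3,9]
#8 0x90→b9/s1 VC-HIT; vc=[3,15]
#9 0x90→b9/s1 L1-HIT; vc=[3,15]
#10 0x96→b9/s1 L1-HIT; vc=[3,15]
#11 0xf2→b15/s1 VC-HIT; vc=[3,9]
#12 0xf5→b15/s1 L1-HIT; vc=[3,9]
#13 0xf1→b15/s1 L1-HIT; vc=[3,9]

VC = [3, 9]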